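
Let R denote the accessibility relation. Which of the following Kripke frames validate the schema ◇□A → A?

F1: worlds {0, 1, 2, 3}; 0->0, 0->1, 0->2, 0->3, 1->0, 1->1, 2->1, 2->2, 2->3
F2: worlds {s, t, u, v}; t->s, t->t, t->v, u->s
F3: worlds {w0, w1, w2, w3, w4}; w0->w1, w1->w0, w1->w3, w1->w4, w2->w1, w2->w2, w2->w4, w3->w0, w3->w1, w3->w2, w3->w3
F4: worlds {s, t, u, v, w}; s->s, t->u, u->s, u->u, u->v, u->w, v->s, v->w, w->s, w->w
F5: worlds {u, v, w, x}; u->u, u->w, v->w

Frame correspondent (Sahlqvist): ∀x ∀y (Rxy → Ryx) — i.e. symmetry.
F1: fails — R02 but not R20.
F2: fails — Rus but not Rsu.
F3: fails — Rw2w4 but not Rw4w2.
F4: fails — Ruv but not Rvu.
F5: fails — Rvw but not Rwv.

none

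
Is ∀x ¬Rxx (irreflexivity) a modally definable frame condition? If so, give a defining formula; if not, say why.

Any modally definable frame class is closed under surjective bounded morphisms.
The 2-cycle (worlds s,t with s→t→s) is irreflexive, and the map sending every world to a single reflexive point • is a surjective bounded morphism (forth: every edge maps to (•,•); back: every world has a successor). So any modal formula valid on the 2-cycle is also valid on the reflexive point, which is not irreflexive.
Hence irreflexivity is not modally definable.

Not modally definable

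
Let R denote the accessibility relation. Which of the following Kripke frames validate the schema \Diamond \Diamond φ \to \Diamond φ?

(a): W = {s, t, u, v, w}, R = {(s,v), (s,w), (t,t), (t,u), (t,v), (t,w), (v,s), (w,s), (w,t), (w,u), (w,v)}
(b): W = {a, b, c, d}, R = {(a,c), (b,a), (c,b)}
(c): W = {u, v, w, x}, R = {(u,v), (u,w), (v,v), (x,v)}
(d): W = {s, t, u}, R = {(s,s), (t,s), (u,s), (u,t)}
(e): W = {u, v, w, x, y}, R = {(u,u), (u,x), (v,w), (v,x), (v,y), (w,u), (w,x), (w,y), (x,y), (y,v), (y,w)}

The schema corresponds to transitivity: \forall x \forall y \forall z (Rxy \wedge Ryz \to Rxz).
(a): fails — Rwt and Rtw but not Rww.
(b): fails — Rac and Rcb but not Rab.
(c): holds.
(d): holds.
(e): fails — Rvw and Rwu but not Rvu.
Valid on: (c), (d).

(c), (d)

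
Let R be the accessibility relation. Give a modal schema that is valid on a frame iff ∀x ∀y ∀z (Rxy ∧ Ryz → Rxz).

The condition is transitivity. The 4 schema □s → □□s defines it.
Suppose □s→□□s is valid. Take Rxy, Ryz and set V(s)={w : Rxw}. Then □s at x, so □□s at x, so □s at y, so s at z, i.e. Rxz.

□s → □□s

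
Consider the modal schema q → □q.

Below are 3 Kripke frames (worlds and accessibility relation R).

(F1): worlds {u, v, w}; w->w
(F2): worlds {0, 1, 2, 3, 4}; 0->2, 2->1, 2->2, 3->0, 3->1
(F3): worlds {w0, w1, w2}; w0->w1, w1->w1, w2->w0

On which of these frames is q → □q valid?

(F1)

Frame correspondent (Sahlqvist): ∀x ∀z (xRz → ∃w (x = w ∧ z = w)) — i.e. a generalized confluence (Geach) condition.
(F1): satisfies the condition.
(F2): fails — 0R2 but 0 ≠ 2.
(F3): fails — w0Rw1 but w0 ≠ w1.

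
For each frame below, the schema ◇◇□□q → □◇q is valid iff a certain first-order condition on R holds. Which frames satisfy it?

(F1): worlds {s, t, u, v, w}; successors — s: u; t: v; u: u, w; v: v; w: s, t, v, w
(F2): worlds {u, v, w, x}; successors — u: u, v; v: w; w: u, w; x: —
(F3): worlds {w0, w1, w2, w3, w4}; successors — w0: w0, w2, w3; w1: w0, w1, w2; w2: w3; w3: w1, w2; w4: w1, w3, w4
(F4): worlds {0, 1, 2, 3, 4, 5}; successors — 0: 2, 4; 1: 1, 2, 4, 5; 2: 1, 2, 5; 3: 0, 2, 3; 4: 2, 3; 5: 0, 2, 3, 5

(F2), (F4)

This is the axiom for a generalized confluence (Geach) condition; its first-order frame correspondent is ∀x ∀y ∀z ((xR²y ∧ xRz) → ∃w (yR²w ∧ zRw)).
(F1): fails — uR²t, uRu but no w* with tR²w* and uRw*.
(F2): holds.
(F3): fails — w0R²w2, w0Rw2 but no w with w2R²w and w2Rw.
(F4): holds.
Valid on: (F2), (F4).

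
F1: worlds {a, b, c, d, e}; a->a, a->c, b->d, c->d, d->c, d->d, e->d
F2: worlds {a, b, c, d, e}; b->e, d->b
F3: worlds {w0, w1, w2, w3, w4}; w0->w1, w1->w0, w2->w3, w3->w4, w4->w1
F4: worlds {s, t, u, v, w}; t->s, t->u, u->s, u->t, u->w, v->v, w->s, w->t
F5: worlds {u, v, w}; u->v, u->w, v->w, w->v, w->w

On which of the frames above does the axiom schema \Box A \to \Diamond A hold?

The schema corresponds to seriality: \forall x \exists y Rxy.
F1: holds.
F2: fails — world a has no successor.
F3: holds.
F4: fails — world s has no successor.
F5: holds.

F1, F3, F5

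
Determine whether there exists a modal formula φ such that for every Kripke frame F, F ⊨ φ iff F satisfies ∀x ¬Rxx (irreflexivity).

Not modally definable

Any modally definable frame class is closed under surjective bounded morphisms.
The 5-cycle (worlds w0,w1,w2,w3,w4 with w0→w1→w2→w3→w4→w0) is irreflexive, and the map sending every world to a single reflexive point • is a surjective bounded morphism (forth: every edge maps to (•,•); back: every world has a successor). So any modal formula valid on the 5-cycle is also valid on the reflexive point, which is not irreflexive.
So the class is not modally definable.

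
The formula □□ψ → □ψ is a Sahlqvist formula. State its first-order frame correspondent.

Suppose □□ψ→□ψ is valid. Take Rxy and set V(ψ)={w : xR²w}. Then □□ψ at x, so □ψ at x, so ψ at y, i.e. ∃z(Rxz∧Rzy).

Density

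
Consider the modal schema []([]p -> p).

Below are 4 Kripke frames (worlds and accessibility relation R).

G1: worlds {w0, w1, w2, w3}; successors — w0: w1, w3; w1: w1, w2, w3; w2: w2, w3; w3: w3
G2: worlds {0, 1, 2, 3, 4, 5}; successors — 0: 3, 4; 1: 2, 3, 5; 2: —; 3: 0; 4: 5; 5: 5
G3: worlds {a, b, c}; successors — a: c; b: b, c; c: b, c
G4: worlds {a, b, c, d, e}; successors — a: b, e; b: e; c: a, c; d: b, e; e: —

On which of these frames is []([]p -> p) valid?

This is the axiom for shift-reflexivity; its first-order frame correspondent is forall x forall y (Rxy -> Ryy).
G1: ✓.
G2: fails — R12 but not R22.
G3: ✓.
G4: fails — Rab but not Rbb.
Valid on: G1, G3.

G1, G3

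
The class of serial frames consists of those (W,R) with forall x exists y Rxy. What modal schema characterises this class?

A defining formula is □s → ◇s (the D axiom).
Suppose □s→◇s is valid. At any x set V(s)=W. Then □s at x, so ◇s at x, so x has a successor.

□s → ◇s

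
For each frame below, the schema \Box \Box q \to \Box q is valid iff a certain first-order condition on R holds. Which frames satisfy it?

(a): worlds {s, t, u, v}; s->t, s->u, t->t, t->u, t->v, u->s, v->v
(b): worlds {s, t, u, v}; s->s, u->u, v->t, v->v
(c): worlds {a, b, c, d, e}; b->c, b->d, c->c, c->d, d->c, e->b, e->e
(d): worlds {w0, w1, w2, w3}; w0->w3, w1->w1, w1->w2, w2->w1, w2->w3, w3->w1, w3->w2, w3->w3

(b), (c), (d)

The schema corresponds to density: \forall x \forall y (Rxy \to \exists z (Rxz \wedge Rzy)).
(a): fails — Rus but no z with Ruz and Rzs.
(b): satisfies the condition.
(c): satisfies the condition.
(d): satisfies the condition.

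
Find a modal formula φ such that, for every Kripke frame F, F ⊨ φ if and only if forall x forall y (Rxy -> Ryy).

□(□ψ → ψ)

This is shift-reflexivity; the standard corresponding axiom is T□: □(□ψ → ψ).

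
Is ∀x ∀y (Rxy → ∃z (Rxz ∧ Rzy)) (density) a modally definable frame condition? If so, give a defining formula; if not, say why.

Yes — defined by □□q → □q

Yes: it is density, defined by the C4 schema □□q → □q.
Suppose □□q→□q is valid. Take Rxy and set V(q)={w : xR²w}. Then □□q at x, so □q at x, so q at y, i.e. ∃z(Rxz∧Rzy).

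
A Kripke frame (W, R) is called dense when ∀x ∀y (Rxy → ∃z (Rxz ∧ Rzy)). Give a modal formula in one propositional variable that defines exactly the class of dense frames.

□□s → □s

The condition is density. The C4 schema □□s → □s defines it.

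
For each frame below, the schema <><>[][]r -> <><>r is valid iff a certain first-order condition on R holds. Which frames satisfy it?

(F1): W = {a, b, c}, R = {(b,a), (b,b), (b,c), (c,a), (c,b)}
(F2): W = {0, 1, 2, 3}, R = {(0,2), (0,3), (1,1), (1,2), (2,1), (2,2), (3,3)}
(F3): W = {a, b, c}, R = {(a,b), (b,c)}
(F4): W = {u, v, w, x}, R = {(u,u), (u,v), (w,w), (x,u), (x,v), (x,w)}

Frame correspondent (Sahlqvist): forall x forall y (x R^2 y -> exists w (y R^2 w & x R^2 w)) — i.e. a generalized confluence (Geach) condition.
(F1): fails — bR²a but no w with aR²w and bR²w.
(F2): satisfies the condition.
(F3): fails — aR²c but no w with cR²w and aR²w.
(F4): fails — uR²v but no t with vR²t and uR²t.
Valid on: (F2).

(F2)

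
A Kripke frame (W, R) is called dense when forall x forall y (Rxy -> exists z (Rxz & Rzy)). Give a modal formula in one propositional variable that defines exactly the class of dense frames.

This is density; the standard corresponding axiom is C4: □□q → □q.
Suppose □□q→□q is valid. Take Rxy and set V(q)={w : xR²w}. Then □□q at x, so □q at x, so q at y, i.e. ∃z(Rxz∧Rzy).

□□q → □q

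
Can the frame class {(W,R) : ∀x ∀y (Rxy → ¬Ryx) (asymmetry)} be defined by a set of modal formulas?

Modal frame validity is preserved under surjective bounded morphisms.
The 4-cycle (worlds a,b,c,d with a→b→c→d→a) is asymmetric. Mapping every world to a single reflexive point • is a surjective bounded morphism, and the reflexive point is not asymmetric (R•• but asymmetry requires ¬R••).
So no modal formula (or set of formulas) defines exactly the asymmetric frames.

Not definable by any modal formula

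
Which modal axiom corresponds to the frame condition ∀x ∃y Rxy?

The condition is seriality. The D schema □q → ◇q defines it.
Suppose □q→◇q is valid. At any x set V(q)=W. Then □q at x, so ◇q at x, so x has a successor.

□q → ◇q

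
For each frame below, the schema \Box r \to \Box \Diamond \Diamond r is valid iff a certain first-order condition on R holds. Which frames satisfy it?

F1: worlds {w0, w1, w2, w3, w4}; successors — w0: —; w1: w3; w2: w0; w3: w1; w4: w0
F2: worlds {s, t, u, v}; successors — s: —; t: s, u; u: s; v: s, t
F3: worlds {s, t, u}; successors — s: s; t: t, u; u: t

The schema corresponds to a generalized confluence (Geach) condition: \forall x \forall z (xRz \to \exists w (xRw \wedge z R^2 w)).
F1: fails — w2Rw0 but no w with w2Rw and w0R²w.
F2: fails — tRs but no w with tRw and sR²w.
F3: condition met.

F3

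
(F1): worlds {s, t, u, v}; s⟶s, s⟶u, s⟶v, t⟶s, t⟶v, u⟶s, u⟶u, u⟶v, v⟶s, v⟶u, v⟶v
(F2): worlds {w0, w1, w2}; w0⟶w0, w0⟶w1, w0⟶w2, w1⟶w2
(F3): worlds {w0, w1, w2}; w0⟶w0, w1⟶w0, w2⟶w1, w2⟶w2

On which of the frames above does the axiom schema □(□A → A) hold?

(F1)

This is the axiom for shift-reflexivity; its first-order frame correspondent is ∀x ∀y (Rxy → Ryy).
(F1): satisfies the condition.
(F2): fails — Rw1w2 but not Rw2w2.
(F3): fails — Rw2w1 but not Rw1w1.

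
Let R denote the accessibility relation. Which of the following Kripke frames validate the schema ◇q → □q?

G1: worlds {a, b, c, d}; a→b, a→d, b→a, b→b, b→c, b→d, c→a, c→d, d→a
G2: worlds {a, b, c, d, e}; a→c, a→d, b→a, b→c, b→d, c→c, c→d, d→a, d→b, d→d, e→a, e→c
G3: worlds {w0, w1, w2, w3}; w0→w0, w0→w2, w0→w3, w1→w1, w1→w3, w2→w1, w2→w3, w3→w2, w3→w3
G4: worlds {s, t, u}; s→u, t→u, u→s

G4

This is the axiom for partial functionality; its first-order frame correspondent is ∀x ∀y ∀z (Rxy ∧ Rxz → y = z).
G1: fails — a sees both b and d.
G2: fails — a sees both c and d.
G3: fails — w0 sees both w0 and w2.
G4: satisfies the condition.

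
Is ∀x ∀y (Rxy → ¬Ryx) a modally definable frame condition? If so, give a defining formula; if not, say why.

Modal frame validity is preserved under surjective bounded morphisms.
The 3-cycle (worlds a,b,c with a→b→c→a) is asymmetric. Mapping every world to a single reflexive point • is a surjective bounded morphism, and the reflexive point is not asymmetric (R•• but asymmetry requires ¬R••).
Hence asymmetry is not modally definable.

Not definable by any modal formula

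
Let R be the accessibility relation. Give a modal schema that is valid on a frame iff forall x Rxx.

□p → p

This is reflexivity; the standard corresponding axiom is T: □p → p.
Suppose □p→p is valid. At any x set V(p)={w : Rxw}. Then □p holds at x, so p holds at x, i.e. Rxx.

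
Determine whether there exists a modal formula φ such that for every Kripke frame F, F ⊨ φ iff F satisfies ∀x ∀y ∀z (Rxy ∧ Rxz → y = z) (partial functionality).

Yes, by ◇r → □r

The condition is partial functionality. A defining modal formula is ◇r → □r.
Suppose ◇r→□r is valid. Take Rxy, Rxz and set V(r)={y}. Then ◇r at x, so □r at x, so r at z, i.e. z=y.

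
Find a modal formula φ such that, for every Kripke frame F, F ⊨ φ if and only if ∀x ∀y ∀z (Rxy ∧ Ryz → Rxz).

A defining formula is □ψ → □□ψ (the 4 axiom).
Suppose □ψ→□□ψ is valid. Take Rxy, Ryz and set V(ψ)={w : Rxw}. Then □ψ at x, so □□ψ at x, so □ψ at y, so ψ at z, i.e. Rxz.

□ψ → □□ψ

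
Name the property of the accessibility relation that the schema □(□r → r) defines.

Suppose □(□r→r) is valid. Take Rxy and set V(r)={w : Ryw}. Then at y, □r holds; since □(□r→r) at x, □r→r at y, so r at y, i.e. Ryy.

shift-reflexivity: ∀x ∀y (Rxy → Ryy)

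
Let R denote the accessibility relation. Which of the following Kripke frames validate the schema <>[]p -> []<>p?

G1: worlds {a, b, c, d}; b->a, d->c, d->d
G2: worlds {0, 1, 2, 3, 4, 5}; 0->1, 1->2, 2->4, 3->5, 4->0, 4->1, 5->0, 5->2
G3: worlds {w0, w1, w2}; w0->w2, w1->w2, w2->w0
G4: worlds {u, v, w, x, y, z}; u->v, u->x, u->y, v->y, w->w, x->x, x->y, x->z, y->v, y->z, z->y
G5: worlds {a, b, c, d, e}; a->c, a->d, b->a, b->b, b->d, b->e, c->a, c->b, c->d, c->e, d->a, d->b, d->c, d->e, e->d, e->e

G3, G5

This is the axiom for convergence; its first-order frame correspondent is forall x forall y forall z (Rxy & Rxz -> exists w (Ryw & Rzw)).
G1: fails — Rba and Rba but a and a have no common successor.
G2: fails — R40 and R41 but 0 and 1 have no common successor.
G3: condition met.
G4: fails — Ruv and Ruy but v and y have no common successor.
G5: condition met.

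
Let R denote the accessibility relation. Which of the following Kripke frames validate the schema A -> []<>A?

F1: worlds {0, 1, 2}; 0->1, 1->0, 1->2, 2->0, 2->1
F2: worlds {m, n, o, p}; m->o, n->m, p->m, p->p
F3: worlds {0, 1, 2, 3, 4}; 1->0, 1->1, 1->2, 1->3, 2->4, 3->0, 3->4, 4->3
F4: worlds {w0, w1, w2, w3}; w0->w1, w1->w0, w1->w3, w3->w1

F4

Frame correspondent (Sahlqvist): forall x forall y (Rxy -> Ryx) — i.e. symmetry.
F1: fails — R20 but not R02.
F2: fails — Rnm but not Rmn.
F3: fails — R10 but not R01.
F4: ✓.
Valid on: F4.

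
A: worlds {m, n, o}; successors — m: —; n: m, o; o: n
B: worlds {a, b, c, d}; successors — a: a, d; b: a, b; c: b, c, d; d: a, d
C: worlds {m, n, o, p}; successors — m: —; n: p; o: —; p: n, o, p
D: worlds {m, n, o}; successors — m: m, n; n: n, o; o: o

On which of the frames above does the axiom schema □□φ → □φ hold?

B, C, D

This is the axiom for density; its first-order frame correspondent is ∀x ∀y (Rxy → ∃z (Rxz ∧ Rzy)).
A: fails — Rno but no z with Rnz and Rzo.
B: ✓.
C: ✓.
D: ✓.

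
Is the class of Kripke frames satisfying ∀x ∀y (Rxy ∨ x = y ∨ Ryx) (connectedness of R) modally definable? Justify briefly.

Any modally definable frame class is closed under disjoint unions.
Take 2 disjoint single-world reflexive frames: each is trivially connected, but their disjoint union has 2 worlds with no edge between distinct components, so it is not connected.
So no modal formula (or set of formulas) defines exactly the connected frames.

No — not modally definable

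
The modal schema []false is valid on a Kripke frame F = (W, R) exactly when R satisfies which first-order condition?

emptiness of R: forall x forall y ~Rxy

□⊥ is valid iff no world has any successor (otherwise □⊥ fails at any world with one).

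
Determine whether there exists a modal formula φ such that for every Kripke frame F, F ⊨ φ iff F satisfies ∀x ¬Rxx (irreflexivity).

Any modally definable frame class is closed under surjective bounded morphisms.
The 4-cycle (worlds 0,1,2,3 with 0→1→2→3→0) is irreflexive, and the map sending every world to a single reflexive point • is a surjective bounded morphism (forth: every edge maps to (•,•); back: every world has a successor). So any modal formula valid on the 4-cycle is also valid on the reflexive point, which is not irreflexive.
So the class is not modally definable.

Not definable by any modal formula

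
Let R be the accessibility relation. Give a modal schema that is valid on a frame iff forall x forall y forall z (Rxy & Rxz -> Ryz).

A defining formula is ◇ψ → □◇ψ (the 5 axiom).
Suppose ◇ψ→□◇ψ is valid. Take Rxy, Rxz and set V(ψ)={y}. Then ◇ψ at x, so □◇ψ at x, so ◇ψ at z, so some w with Rzw has ψ; w=y, i.e. Rzy. By symmetry of the argument, Ryz.

◇ψ → □◇ψ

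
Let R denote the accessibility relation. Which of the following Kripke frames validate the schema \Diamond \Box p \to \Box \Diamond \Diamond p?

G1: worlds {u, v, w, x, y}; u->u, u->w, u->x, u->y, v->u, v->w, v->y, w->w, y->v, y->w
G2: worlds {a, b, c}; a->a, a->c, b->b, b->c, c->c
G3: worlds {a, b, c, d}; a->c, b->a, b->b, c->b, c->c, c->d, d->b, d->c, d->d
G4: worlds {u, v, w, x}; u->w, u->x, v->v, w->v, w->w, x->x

The schema corresponds to a generalized confluence (Geach) condition: \forall x \forall y \forall z ((xRy \wedge xRz) \to \exists w (yRw \wedge z R^2 w)).
G1: fails — uRu, uRx but no t with uRt and xR²t.
G2: satisfies the condition.
G3: satisfies the condition.
G4: fails — uRw, uRx but no t with wRt and xR²t.
Valid on: G2, G3.

G2, G3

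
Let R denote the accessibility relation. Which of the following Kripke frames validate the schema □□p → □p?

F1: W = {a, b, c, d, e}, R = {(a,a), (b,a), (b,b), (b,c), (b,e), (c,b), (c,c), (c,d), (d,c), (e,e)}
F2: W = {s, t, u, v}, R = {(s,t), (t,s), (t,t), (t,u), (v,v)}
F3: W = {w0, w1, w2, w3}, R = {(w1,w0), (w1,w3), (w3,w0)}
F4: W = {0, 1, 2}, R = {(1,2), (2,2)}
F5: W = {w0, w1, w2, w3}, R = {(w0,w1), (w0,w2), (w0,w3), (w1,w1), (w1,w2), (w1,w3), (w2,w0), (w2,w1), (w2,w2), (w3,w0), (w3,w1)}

This is the axiom for density; its first-order frame correspondent is ∀x ∀y (Rxy → ∃z (Rxz ∧ Rzy)).
F1: holds.
F2: holds.
F3: fails — Rw1w3 but no z with Rw1z and Rzw3.
F4: holds.
F5: fails — Rw3w0 but no z with Rw3z and Rzw0.

F1, F2, F4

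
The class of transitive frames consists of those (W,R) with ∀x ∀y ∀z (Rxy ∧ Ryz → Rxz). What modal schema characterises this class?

□r → □□r

This is transitivity; the standard corresponding axiom is 4: □r → □□r.
Suppose □r→□□r is valid. Take Rxy, Ryz and set V(r)={w : Rxw}. Then □r at x, so □□r at x, so □r at y, so r at z, i.e. Rxz.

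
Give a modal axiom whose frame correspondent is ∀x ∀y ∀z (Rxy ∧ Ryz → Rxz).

□p → □□p

This is transitivity; the standard corresponding axiom is 4: □p → □□p.
Suppose □p→□□p is valid. Take Rxy, Ryz and set V(p)={w : Rxw}. Then □p at x, so □□p at x, so □p at y, so p at z, i.e. Rxz.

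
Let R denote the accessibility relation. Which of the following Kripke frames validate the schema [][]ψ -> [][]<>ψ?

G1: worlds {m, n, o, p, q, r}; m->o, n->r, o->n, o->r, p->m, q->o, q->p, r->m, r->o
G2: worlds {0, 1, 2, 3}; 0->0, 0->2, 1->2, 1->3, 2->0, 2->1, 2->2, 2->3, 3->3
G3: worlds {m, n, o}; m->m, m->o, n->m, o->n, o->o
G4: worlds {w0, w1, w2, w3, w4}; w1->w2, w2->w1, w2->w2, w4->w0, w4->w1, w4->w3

Frame correspondent (Sahlqvist): forall x forall z (x R^2 z -> exists w (x R^2 w & zRw)) — i.e. a generalized confluence (Geach) condition.
G1: fails — mR²r but no w with mR²w and rRw.
G2: holds.
G3: holds.
G4: holds.
Valid on: G2, G3, G4.

G2, G3, G4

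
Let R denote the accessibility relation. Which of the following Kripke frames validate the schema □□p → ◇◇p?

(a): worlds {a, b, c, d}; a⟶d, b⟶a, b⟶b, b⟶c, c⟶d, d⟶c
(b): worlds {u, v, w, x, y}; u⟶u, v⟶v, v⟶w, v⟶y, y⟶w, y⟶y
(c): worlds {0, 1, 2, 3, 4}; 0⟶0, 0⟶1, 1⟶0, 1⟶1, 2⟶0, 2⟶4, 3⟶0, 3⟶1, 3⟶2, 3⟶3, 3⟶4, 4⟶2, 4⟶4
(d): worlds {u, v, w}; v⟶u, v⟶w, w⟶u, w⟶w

Frame correspondent (Sahlqvist): ∀x ∃w (xR²w ∧ xR²w) — i.e. a generalized confluence (Geach) condition.
(a): ✓.
(b): fails — at w but no t with wR²t and wR²t.
(c): ✓.
(d): fails — at u but no t with uR²t and uR²t.

(a), (c)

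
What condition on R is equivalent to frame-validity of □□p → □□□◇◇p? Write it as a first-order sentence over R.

This is a Sahlqvist (Geach-type) schema ◇^0□^2p → □^3◇^2p.
Minimal-valuation argument: fix x; take any y with xR^0y and any z with xR^3z. Set V(p) to the set of worlds R-reachable from y in exactly 2 steps. Then □^2p holds at y, so the antecedent holds at x; validity forces ◇^2p at z, giving a w with zR^2w and yR^2w.
First-order correspondent: ∀x ∀z (xR³z → ∃w (xR²w ∧ zR²w)).

∀x ∀z (xR³z → ∃w (xR²w ∧ zR²w))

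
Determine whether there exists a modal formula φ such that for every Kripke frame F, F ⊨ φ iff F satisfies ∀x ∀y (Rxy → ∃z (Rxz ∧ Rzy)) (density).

Yes: it is density, defined by the C4 schema □□p → □p.
Suppose □□p→□p is valid. Take Rxy and set V(p)={w : xR²w}. Then □□p at x, so □p at x, so p at y, i.e. ∃z(Rxz∧Rzy).

Yes — defined by □□p → □p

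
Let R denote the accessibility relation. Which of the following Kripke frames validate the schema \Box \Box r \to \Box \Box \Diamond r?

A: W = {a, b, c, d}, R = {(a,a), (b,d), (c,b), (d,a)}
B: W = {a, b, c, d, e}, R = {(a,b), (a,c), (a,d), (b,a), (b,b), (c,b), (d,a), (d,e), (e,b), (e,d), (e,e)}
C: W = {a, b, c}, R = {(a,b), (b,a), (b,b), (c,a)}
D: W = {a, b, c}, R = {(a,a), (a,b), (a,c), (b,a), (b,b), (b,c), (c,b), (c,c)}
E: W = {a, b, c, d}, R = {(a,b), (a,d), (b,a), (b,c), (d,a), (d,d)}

B, C, D

The schema corresponds to a generalized confluence (Geach) condition: \forall x \forall z (x R^2 z \to \exists w (x R^2 w \wedge zRw)).
A: fails — cR²d but no w with cR²w and dRw.
B: ✓.
C: ✓.
D: ✓.
E: fails — aR²c but no w with aR²w and cRw.
Valid on: B, C, D.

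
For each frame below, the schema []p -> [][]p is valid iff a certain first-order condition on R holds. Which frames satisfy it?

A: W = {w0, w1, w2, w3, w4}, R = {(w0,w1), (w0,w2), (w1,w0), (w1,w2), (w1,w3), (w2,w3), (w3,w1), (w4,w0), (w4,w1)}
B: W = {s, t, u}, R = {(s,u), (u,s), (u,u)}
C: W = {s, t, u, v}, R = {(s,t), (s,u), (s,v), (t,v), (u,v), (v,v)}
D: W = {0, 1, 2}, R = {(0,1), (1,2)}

C

The schema corresponds to transitivity: forall x forall y forall z (Rxy & Ryz -> Rxz).
A: fails — Rw1w0 and Rw0w1 but not Rw1w1.
B: fails — Rsu and Rus but not Rss.
C: satisfies the condition.
D: fails — R01 and R12 but not R02.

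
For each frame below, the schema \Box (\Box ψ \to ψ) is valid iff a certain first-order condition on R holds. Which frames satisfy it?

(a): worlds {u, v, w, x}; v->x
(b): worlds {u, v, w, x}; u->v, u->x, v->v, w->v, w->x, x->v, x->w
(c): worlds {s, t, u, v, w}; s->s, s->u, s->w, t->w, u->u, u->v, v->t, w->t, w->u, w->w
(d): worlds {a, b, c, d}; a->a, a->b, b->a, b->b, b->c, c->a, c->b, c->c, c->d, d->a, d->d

Frame correspondent (Sahlqvist): \forall x \forall y (Rxy \to Ryy) — i.e. shift-reflexivity.
(a): fails — Rvx but not Rxx.
(b): fails — Rxw but not Rww.
(c): fails — Ruv but not Rvv.
(d): ✓.

(d)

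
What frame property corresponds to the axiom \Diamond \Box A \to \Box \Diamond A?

Suppose ◇□A→□◇A is valid. Take Rxy, Rxz and set V(A)={w : Ryw}. Then □A at y so ◇□A at x, so □◇A at x, so ◇A at z, giving w with Rzw and Ryw.

convergence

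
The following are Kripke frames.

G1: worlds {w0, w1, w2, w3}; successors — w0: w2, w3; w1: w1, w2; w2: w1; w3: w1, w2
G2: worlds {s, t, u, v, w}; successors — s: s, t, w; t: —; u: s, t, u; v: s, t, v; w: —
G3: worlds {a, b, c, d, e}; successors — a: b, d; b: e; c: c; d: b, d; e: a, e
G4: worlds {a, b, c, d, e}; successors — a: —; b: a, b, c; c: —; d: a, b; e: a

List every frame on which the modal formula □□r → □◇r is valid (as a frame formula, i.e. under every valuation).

Frame correspondent (Sahlqvist): ∀x ∀z (xRz → ∃w (xR²w ∧ zRw)) — i.e. a generalized confluence (Geach) condition.
G1: holds.
G2: fails — sRt but no w* with sR²w* and tRw*.
G3: holds.
G4: fails — bRa but no w with bR²w and aRw.

G1, G3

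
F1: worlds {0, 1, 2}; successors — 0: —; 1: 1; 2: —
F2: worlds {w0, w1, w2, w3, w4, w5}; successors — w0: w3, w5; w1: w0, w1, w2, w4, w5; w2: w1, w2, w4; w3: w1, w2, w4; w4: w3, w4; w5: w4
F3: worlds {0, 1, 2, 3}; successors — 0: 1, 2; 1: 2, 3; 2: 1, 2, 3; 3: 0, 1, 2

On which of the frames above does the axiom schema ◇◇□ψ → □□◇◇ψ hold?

Frame correspondent (Sahlqvist): ∀x ∀y ∀z ((xR²y ∧ xR²z) → ∃w (yRw ∧ zR²w)) — i.e. a generalized confluence (Geach) condition.
F1: ✓.
F2: fails — w1R²w0, w1R²w0 but no w with w0Rw and w0R²w.
F3: ✓.

F1, F3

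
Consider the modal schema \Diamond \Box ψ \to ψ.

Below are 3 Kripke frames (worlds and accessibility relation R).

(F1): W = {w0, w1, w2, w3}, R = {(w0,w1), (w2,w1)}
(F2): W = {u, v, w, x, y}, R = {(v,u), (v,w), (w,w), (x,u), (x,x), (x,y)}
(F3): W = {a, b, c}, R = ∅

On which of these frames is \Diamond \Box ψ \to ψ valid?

(F3)

The schema corresponds to symmetry: \forall x \forall y (Rxy \to Ryx).
(F1): fails — Rw0w1 but not Rw1w0.
(F2): fails — Rvw but not Rwv.
(F3): ✓.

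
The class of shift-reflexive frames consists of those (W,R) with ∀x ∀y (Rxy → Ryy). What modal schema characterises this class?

□(□s → s)

The condition is shift-reflexivity. The T□ schema □(□s → s) defines it.
Suppose □(□s→s) is valid. Take Rxy and set V(s)={w : Ryw}. Then at y, □s holds; since □(□s→s) at x, □s→s at y, so s at y, i.e. Ryy.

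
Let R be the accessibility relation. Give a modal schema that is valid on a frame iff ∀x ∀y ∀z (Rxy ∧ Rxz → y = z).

◇r → □r

This is partial functionality; the standard corresponding axiom is CD: ◇r → □r.
Suppose ◇r→□r is valid. Take Rxy, Rxz and set V(r)={y}. Then ◇r at x, so □r at x, so r at z, i.e. z=y.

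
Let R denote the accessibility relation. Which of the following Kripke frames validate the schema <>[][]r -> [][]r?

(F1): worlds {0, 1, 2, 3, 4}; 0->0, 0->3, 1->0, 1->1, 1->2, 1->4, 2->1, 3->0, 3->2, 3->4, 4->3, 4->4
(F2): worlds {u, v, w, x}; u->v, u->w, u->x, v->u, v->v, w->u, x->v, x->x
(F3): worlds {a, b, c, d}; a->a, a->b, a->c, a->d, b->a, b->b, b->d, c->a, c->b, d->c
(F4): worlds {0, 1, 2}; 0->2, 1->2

The schema corresponds to a generalized confluence (Geach) condition: forall x forall y forall z ((xRy & x R^2 z) -> exists w (y R^2 w & z = w)).
(F1): fails — 0R3, 0R²2 but no w with 3R²w and 2=w.
(F2): fails — uRw, uR²u but no t with wR²t and u=t.
(F3): fails — aRd, aR²c but no w with dR²w and c=w.
(F4): condition met.

(F4)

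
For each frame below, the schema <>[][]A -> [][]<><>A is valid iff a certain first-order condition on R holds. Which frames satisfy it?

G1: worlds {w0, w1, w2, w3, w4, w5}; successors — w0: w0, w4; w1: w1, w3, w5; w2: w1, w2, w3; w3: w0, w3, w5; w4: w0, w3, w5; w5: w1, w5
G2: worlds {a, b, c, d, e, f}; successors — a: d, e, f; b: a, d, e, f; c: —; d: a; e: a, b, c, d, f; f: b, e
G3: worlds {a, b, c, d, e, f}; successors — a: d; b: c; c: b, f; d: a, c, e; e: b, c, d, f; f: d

G1

The schema corresponds to a generalized confluence (Geach) condition: forall x forall y forall z ((xRy & x R^2 z) -> exists w (y R^2 w & z R^2 w)).
G1: holds.
G2: fails — aRd, aR²c but no w with dR²w and cR²w.
G3: fails — bRc, bR²b but no w with cR²w and bR²w.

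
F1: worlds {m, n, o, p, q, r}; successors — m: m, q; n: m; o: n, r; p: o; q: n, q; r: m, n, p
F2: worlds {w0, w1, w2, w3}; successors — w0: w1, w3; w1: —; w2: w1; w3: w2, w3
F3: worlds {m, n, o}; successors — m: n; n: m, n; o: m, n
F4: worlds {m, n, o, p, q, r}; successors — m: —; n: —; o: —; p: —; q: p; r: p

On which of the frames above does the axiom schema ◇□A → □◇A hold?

The schema corresponds to convergence: ∀x ∀y ∀z (Rxy ∧ Rxz → ∃w (Ryw ∧ Rzw)).
F1: fails — Rqq and Rqn but q and n have no common successor.
F2: fails — Rw0w1 and Rw0w1 but w1 and w1 have no common successor.
F3: condition met.
F4: fails — Rqp and Rqp but p and p have no common successor.

F3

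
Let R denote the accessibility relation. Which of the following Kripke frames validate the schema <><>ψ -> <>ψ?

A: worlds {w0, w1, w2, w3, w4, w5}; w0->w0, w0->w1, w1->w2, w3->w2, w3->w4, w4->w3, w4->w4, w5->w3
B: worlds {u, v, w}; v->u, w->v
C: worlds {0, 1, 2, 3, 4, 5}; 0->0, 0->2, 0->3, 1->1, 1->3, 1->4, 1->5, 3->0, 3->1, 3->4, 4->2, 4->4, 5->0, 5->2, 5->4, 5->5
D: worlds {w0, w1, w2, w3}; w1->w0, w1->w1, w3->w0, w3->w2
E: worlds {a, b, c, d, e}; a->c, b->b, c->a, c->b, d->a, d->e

Frame correspondent (Sahlqvist): forall x forall y forall z (Rxy & Ryz -> Rxz) — i.e. transitivity.
A: fails — Rw0w1 and Rw1w2 but not Rw0w2.
B: fails — Rwv and Rvu but not Rwu.
C: fails — R34 and R42 but not R32.
D: holds.
E: fails — Rac and Rcb but not Rab.

D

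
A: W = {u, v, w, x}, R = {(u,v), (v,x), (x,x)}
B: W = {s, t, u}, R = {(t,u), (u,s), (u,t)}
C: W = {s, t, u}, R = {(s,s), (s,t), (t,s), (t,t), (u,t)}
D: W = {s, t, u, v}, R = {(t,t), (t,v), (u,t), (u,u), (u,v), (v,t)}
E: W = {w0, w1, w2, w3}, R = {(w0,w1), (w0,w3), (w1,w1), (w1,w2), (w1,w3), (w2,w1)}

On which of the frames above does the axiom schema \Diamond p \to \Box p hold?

The schema corresponds to partial functionality: \forall x \forall y \forall z (Rxy \wedge Rxz \to y = z).
A: condition met.
B: fails — u sees both s and t.
C: fails — s sees both s and t.
D: fails — t sees both t and v.
E: fails — w0 sees both w1 and w3.
Valid on: A.

A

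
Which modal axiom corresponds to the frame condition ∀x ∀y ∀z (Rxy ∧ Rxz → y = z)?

◇q → □q

This is partial functionality; the standard corresponding axiom is CD: ◇q → □q.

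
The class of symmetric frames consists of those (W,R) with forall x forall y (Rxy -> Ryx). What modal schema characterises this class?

This is symmetry; the standard corresponding axiom is B: r → □◇r.

r → □◇r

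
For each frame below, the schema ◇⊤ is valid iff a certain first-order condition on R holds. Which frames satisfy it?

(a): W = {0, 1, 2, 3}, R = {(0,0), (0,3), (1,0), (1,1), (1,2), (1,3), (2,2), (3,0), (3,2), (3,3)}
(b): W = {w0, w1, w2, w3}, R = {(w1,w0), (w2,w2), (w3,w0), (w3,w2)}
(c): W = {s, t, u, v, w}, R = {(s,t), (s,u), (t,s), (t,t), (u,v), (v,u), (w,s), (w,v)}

(a), (c)

The schema corresponds to seriality: ∀x ∃y Rxy.
(a): satisfies the condition.
(b): fails — world w0 has no successor.
(c): satisfies the condition.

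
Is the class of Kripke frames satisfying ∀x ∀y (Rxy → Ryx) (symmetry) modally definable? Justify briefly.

Yes — defined by q → □◇q

The condition is symmetry. A defining modal formula is q → □◇q.
Suppose q→□◇q is valid. Take Rxy and set V(q)={x}. Then q at x, so □◇q at x, so ◇q at y, so some z with Ryz has q; z=x, i.e. Ryx.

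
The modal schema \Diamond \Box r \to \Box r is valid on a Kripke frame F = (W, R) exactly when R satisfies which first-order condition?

The Euclidean property

This schema is equivalent to the 5 axiom ◇r → □◇r.
Its frame correspondent is the Euclidean property — \forall x \forall y \forall z (Rxy \wedge Rxz \to Ryz).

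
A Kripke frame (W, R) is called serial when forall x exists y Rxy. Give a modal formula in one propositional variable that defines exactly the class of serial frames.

□s → ◇s

The condition is seriality. The D schema □s → ◇s defines it.
Suppose □s→◇s is valid. At any x set V(s)=W. Then □s at x, so ◇s at x, so x has a successor.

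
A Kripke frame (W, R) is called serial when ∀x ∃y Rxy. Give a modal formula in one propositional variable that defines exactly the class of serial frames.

A defining formula is □ψ → ◇ψ (the D axiom).
Suppose □ψ→◇ψ is valid. At any x set V(ψ)=W. Then □ψ at x, so ◇ψ at x, so x has a successor.

□ψ → ◇ψ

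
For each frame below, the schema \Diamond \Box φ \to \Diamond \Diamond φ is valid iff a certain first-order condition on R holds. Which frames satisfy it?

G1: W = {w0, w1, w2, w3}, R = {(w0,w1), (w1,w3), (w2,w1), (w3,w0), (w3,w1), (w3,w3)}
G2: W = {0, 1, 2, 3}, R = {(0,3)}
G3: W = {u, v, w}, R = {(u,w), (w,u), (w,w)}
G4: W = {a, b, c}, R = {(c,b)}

This is the axiom for a generalized confluence (Geach) condition; its first-order frame correspondent is \forall x \forall y (xRy \to \exists w (yRw \wedge x R^2 w)).
G1: condition met.
G2: fails — 0R3 but no w with 3Rw and 0R²w.
G3: condition met.
G4: fails — cRb but no w with bRw and cR²w.

G1, G3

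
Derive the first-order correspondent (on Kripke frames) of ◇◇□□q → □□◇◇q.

∀x ∀y ∀z ((xR²y ∧ xR²z) → ∃w (yR²w ∧ zR²w))

This is a Sahlqvist (Geach-type) schema ◇^2□^2q → □^2◇^2q.
First-order correspondent: ∀x ∀y ∀z ((xR²y ∧ xR²z) → ∃w (yR²w ∧ zR²w)).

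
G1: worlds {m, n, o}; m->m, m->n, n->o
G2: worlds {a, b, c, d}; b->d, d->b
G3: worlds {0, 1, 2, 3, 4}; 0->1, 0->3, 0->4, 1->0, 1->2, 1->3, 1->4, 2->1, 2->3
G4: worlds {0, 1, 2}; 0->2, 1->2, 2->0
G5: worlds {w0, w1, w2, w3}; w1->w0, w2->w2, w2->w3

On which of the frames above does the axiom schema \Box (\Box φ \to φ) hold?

This is the axiom for shift-reflexivity; its first-order frame correspondent is \forall x \forall y (Rxy \to Ryy).
G1: fails — Rno but not Roo.
G2: fails — Rdb but not Rbb.
G3: fails — R10 but not R00.
G4: fails — R12 but not R22.
G5: fails — Rw1w0 but not Rw0w0.

none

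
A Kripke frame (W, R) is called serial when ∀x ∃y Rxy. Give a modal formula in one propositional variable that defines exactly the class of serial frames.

□ψ → ◇ψ

This is seriality; the standard corresponding axiom is D: □ψ → ◇ψ.
Suppose □ψ→◇ψ is valid. At any x set V(ψ)=W. Then □ψ at x, so ◇ψ at x, so x has a successor.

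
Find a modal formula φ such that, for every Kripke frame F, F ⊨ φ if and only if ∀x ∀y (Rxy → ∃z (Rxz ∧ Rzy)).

□□p → □p

This is density; the standard corresponding axiom is C4: □□p → □p.
Suppose □□p→□p is valid. Take Rxy and set V(p)={w : xR²w}. Then □□p at x, so □p at x, so p at y, i.e. ∃z(Rxz∧Rzy).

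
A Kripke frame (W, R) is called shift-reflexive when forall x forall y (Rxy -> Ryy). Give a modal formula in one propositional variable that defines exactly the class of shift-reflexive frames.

□(□q → q)

The condition is shift-reflexivity. The T□ schema □(□q → q) defines it.
Suppose □(□q→q) is valid. Take Rxy and set V(q)={w : Ryw}. Then at y, □q holds; since □(□q→q) at x, □q→q at y, so q at y, i.e. Ryy.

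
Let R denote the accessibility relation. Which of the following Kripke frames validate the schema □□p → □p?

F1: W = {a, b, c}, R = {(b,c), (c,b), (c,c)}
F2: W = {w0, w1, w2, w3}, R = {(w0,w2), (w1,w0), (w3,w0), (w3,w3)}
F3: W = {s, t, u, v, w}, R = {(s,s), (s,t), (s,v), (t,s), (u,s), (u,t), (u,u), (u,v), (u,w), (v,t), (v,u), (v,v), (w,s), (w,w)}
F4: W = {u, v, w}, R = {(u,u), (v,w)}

F1, F3

Frame correspondent (Sahlqvist): ∀x ∀y (Rxy → ∃z (Rxz ∧ Rzy)) — i.e. density.
F1: satisfies the condition.
F2: fails — Rw0w2 but no z with Rw0z and Rzw2.
F3: satisfies the condition.
F4: fails — Rvw but no z with Rvz and Rzw.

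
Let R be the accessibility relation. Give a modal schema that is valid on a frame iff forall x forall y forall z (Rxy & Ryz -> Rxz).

The condition is transitivity. The 4 schema □ψ → □□ψ defines it.
Suppose □ψ→□□ψ is valid. Take Rxy, Ryz and set V(ψ)={w : Rxw}. Then □ψ at x, so □□ψ at x, so □ψ at y, so ψ at z, i.e. Rxz.

□ψ → □□ψ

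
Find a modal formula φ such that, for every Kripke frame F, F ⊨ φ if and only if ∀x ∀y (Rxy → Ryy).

A defining formula is □(□p → p) (the T□ axiom).
Suppose □(□p→p) is valid. Take Rxy and set V(p)={w : Ryw}. Then at y, □p holds; since □(□p→p) at x, □p→p at y, so p at y, i.e. Ryy.

□(□p → p)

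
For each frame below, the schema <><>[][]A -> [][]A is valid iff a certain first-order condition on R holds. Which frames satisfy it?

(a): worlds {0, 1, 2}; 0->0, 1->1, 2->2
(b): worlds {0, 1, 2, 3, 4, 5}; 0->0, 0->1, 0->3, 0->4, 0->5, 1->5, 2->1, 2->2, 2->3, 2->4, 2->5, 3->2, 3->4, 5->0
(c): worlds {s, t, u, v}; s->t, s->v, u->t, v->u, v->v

The schema corresponds to a generalized confluence (Geach) condition: forall x forall y forall z ((x R^2 y & x R^2 z) -> exists w (y R^2 w & z = w)).
(a): ✓.
(b): fails — 0R²1, 0R²1 but no w with 1R²w and 1=w.
(c): fails — sR²u, sR²u but no w with uR²w and u=w.

(a)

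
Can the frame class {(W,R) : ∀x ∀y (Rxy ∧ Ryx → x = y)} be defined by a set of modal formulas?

No — not modally definable

If a class were modally definable it would be closed under surjective bounded morphisms (Goldblatt–Thomason).
The 8-cycle (worlds 0,1,2,3,4,5,6,7 with 0→1→2→3→4→5→6→7→0) is antisymmetric. Sending even-indexed worlds to • and odd-indexed worlds to ∘ is a surjective bounded morphism onto the two-world frame with •↔∘, which is not antisymmetric.
So the class is not modally definable.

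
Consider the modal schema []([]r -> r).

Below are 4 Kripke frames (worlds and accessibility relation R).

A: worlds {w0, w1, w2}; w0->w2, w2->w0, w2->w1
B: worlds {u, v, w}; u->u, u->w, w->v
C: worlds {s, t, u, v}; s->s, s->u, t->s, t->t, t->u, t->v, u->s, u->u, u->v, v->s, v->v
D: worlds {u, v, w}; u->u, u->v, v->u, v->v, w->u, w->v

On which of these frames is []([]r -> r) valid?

This is the axiom for shift-reflexivity; its first-order frame correspondent is forall x forall y (Rxy -> Ryy).
A: fails — Rw0w2 but not Rw2w2.
B: fails — Ruw but not Rww.
C: ✓.
D: ✓.
Valid on: C, D.

C, D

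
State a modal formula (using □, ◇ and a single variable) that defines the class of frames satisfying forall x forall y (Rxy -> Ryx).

A defining formula is p → □◇p (the B axiom).
Suppose p→□◇p is valid. Take Rxy and set V(p)={x}. Then p at x, so □◇p at x, so ◇p at y, so some z with Ryz has p; z=x, i.e. Ryx.

p → □◇p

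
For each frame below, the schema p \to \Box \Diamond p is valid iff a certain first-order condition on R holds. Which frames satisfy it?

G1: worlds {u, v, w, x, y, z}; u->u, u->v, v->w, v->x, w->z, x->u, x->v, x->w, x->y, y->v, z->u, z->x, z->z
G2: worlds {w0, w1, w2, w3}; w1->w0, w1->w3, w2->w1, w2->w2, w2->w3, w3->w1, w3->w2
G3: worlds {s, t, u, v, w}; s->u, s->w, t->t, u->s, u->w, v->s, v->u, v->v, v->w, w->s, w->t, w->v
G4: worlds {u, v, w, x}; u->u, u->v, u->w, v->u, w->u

Frame correspondent (Sahlqvist): \forall x \forall y (Rxy \to Ryx) — i.e. symmetry.
G1: fails — Ruv but not Rvu.
G2: fails — Rw1w0 but not Rw0w1.
G3: fails — Rwt but not Rtw.
G4: holds.
Valid on: G4.

G4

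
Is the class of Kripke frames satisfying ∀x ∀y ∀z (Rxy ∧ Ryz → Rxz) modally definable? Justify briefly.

The condition is transitivity. A defining modal formula is □p → □□p.

Yes — defined by □p → □□p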